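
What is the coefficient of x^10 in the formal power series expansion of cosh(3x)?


The Maclaurin series is cosh(t) = sum_{m>=0} t^(2m) / (2m)!, so substituting t = 3x, only even powers of x are nonzero, with coefficient of x^(2m) equal to 3^(2m) / (2m)!.
For x^10 the coefficient is 3^10/10! = 59049/3628800 = 729/44800.

729/44800


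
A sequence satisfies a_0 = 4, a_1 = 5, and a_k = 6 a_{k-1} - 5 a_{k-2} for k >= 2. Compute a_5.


The characteristic equation is t^2 - 6 t + 5 = 0, with roots r_1 = 5 and r_2 = 1 (so c_1 = r_1 + r_2, c_2 = -r_1 r_2 as required).
One can use the closed form a_n = A r_1^n + B r_2^n, but direct iteration is more reliable:
a_0 = 4, a_1 = 5, a_2 = 10, a_3 = 35, a_4 = 160, a_5 = 785.
So a_5 = 785.

785


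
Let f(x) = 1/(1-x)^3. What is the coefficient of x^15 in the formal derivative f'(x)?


Differentiate: d/dx [ 1/(1-x)^r ] = r / (1-x)^(r+1).
Here r = 3, so f'(x) = 3 / (1-x)^4.
The expansion of 1/(1-x)^(r+1) has coefficient of x^n equal to C(n+r, r).
So the coefficient of x^15 in f'(x) is
3 * C(18, 3) = 3 * 816 = 2448

2448


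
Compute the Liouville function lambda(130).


The Liouville function is lambda(k) = (-1)^Omega(k), where Omega(k) counts the prime factors of k with multiplicity.
Factoring: 130 = 2 * 5 * 13, so Omega(130) = 3.
lambda(130) = (-1)^3 = -1.

-1


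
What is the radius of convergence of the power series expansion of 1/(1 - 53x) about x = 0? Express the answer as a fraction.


Expanding 1/(1 - 53x) = sum_{k>=0} 53^k x^k, the series converges when |53x| < 1, i.e., |x| < 1/53.
So the radius of convergence is 1/53 = 1/53.

1/53


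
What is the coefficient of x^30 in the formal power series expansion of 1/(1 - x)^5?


The negative binomial / multiset identity is
1/(1 - x)^r = sum_{k>=0} C(k + r - 1, r - 1) x^k.
Here r = 5 and k = 30, so the coefficient is
C(30 + 4, 4) = C(34, 4)
= 46376

46376


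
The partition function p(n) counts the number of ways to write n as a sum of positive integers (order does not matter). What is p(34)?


Using the generating function prod_{k>=1} 1/(1-x^k), we compute p(34).
By dynamic programming over parts 1 through 34:
p(34) = 12310

12310


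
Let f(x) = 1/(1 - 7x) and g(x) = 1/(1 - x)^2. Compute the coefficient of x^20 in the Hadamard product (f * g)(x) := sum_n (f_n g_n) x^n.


f has coefficients f_k = 7^k. For g = 1/(1 - x)^2 the coefficient is g_k = C(k + 1, 1) = k + 1. The Hadamard coefficient is (f * g)_k = 7^k * (k + 1).
For k = 20: 7^20 * 21 = 79792266297612001 * 21 = 1675637592249852021.

1675637592249852021


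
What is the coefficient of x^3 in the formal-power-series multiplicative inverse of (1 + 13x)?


The inverse is 1/(1 + 13x). Apply the geometric identity 1/(1 - y) = sum_{k>=0} y^k with y = -13x:
1/(1 + 13x) = sum_{k>=0} (-13)^k x^k.
So the coefficient of x^3 is (-13)^3 = -2197.

-2197


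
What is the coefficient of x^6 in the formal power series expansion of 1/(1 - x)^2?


The expansion 1/(1 - x)^r = sum_{k>=0} C(k + r - 1, r - 1) x^k follows from the multiset / negative-binomial theorem (or from repeated differentiation of the geometric series).
For r = 2 and k = 6:
C(7, 1) = 5040 / (1 * 720) = 7.

7


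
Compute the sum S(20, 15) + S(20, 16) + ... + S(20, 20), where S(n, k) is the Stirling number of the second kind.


By definition, S(n, k) counts partitions of an n-set into exactly k nonempty blocks.
Computing row n = 20 for k = 15..20:
S(20, k): 452329200, 22350954, 741285, 15675, 190, 1
Sum = 475437305.

475437305


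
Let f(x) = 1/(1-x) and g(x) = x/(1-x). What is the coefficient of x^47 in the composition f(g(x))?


First simplify the composition: f(g(x)) = 1/(1 - x/(1-x)) = (1-x)/((1-x) - x) = (1-x)/(1-2x).
Now extract the coefficient. Write (1-x)/(1-2x) = 1/(1-2x) - x/(1-2x).
The coefficient of x^n in 1/(1-2x) is 2^n, and in x/(1-2x) is 2^(n-1) (for n >= 1).
So the coefficient of x^47 is 2^47 - 2^46 = 140737488355328 - 70368744177664 = 70368744177664.

70368744177664


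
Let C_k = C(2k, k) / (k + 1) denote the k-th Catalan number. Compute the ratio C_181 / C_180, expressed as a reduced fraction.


Using C_k = (2k)! / (k! (k+1)!), the ratio C_{k+1}/C_k simplifies to
C_{k+1}/C_k = [(2k+2)! / ((k+1)! (k+2)!)] * [k! (k+1)! / (2k)!]
 = (2k+2)(2k+1) / ((k+1)(k+2)) = 2(2k+1) / (k+2).
For k = 180: 2(2*180 + 1) / (180 + 2) = 722/182 = 361/91.

361/91


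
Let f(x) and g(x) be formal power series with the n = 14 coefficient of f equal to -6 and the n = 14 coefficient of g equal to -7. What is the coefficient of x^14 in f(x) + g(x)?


Addition of formal power series is termwise.
The coefficient of x^14 in f + g = -6 + -7
= -13

-13


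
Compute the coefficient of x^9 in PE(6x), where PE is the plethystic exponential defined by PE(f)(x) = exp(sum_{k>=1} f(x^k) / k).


With f(x) = 6x, the exponent is sum_{k>=1} 6 x^k / k = 6 * (-ln(1 - x)). Exponentiating:
PE(6x) = exp(-6 ln(1 - x)) = 1/(1 - x)^6.
By the negative binomial expansion, [x^n] 1/(1 - x)^6 = C(n + 5, 5).
For n = 9: C(14, 5) = 2002.

2002


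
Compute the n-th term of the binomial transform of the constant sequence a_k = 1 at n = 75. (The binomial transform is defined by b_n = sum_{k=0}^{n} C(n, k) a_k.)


With a_k = 1 for all k, b_n = sum_{k=0}^{n} C(n, k) = 2^n by the binomial theorem.
For n = 75: 2^75 = 37778931862957161709568.

37778931862957161709568


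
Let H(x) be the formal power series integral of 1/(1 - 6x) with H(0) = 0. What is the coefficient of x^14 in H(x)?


1/(1 - 6x) = sum_{k>=0} 6^k x^k. Integrating termwise with H(0) = 0:
H(x) = sum_{k>=0} 6^k x^(k+1) / (k+1) = sum_{m>=1} 6^(m-1) x^m / m.
For m = 14: 6^13/14 = 13060694016/14 = 6530347008/7.

6530347008/7


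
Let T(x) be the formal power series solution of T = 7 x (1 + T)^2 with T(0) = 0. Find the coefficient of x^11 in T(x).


Apply the Lagrange inversion formula: if T = 7 x * phi(T) with phi(t) = (1 + t)^2, then [x^n] T = 7^n * (1/n) [t^(n-1)] phi(t)^n = 7^n * (1/n) [t^(n-1)] (1 + t)^(2n) = 7^n * (1/n) C(2n, n-1).
Using the identity C(2n, n-1) = C(2n, n) * n / (n+1), the unscaled factor equals C(2n, n) / (n+1) = C_n, the n-th Catalan number.
For n = 11: C_11 = C(22, 11) / 12 = 705432/12 = 58786.
With the 7^11 = 1977326743 factor, the coefficient is 1977326743 * 58786 = 116239129913998.

116239129913998


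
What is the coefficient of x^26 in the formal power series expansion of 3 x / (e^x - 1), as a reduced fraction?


The exponential generating function for Bernoulli numbers is
x / (e^x - 1) = sum_{k>=0} B_k x^k / k!.
So the coefficient of x^26 in 3 x / (e^x - 1) is 3 B_26 / 26!.
Computing: B_26 = 8553103/6, 26! = 403291461126605635584000000, giving
3 * 8553103/6 / 403291461126605635584000000 = 657931/62044840173323943936000000.

657931/62044840173323943936000000


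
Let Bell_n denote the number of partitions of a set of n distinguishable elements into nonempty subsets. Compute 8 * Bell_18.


Bell_18 can be computed from the Bell triangle or from Dobinski's identity Bell_n = (1/e) * sum_{k>=0} k^n / k!.
Computing Bell_18 = 682076806159.
Then 8 * 682076806159 = 5456614449272.

5456614449272


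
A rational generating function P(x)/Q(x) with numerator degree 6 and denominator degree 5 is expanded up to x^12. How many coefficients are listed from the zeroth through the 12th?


Expanding up to x^12 gives the coefficients for x^0, x^1, ..., x^12.
That is 12 + 1 = 13 coefficients in total.

13


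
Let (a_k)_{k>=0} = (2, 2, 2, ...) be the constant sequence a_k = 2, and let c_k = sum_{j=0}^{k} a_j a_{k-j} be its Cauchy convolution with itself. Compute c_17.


Since a_j = 2 for all j >= 0, the convolution sum becomes
c_k = sum_{j=0}^{k} 2 * 2 = 4 * (k + 1).
Equivalently, the generating function of (a_k) is 2/(1 - x) and its square is 4/(1 - x)^2 = sum_{k>=0} 4(k + 1) x^k.
For k = 17: 4 * 18 = 72.

72


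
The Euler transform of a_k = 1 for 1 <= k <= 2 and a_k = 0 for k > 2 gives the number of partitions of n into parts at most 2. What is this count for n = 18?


Partitions of 18 into parts at most 2:
Using generating function (1-x)^(-1)(1-x^2)^(-1),
the coefficient of x^18 = 10

10


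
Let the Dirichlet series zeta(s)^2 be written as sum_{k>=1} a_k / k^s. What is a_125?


The Dirichlet convolution of the constant function 1 with itself gives (1 * 1)(k) = sum_{d | k} 1 = d(k), the number of positive divisors of k.
Since zeta(s) = sum_{k>=1} 1/k^s, we have zeta(s)^2 = sum_{k>=1} d(k)/k^s, so a_k = d(k).
For k = 125: the divisors are 1, 5, 25, 125.
Count = 4.

4


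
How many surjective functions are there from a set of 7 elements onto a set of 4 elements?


By inclusion-exclusion on which target elements are missed, the number of surjections from an n-set onto a k-set is
surj(n, k) = sum_{j=0}^{k} (-1)^j C(k, j) (k - j)^n.
Equivalently surj(n, k) = k! * S(n, k), where S(n, k) is the Stirling number of the second kind.
For n = 7, k = 4:
S(7, 4) = 350, so
surj = 4! * 350 = 24 * 350 = 8400.

8400


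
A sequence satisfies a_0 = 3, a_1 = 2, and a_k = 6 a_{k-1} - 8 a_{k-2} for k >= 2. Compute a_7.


The characteristic equation is t^2 - 6 t + 8 = 0, with roots r_1 = 4 and r_2 = 2 (so c_1 = r_1 + r_2, c_2 = -r_1 r_2 as required).
One can use the closed form a_n = A r_1^n + B r_2^n, but direct iteration is more reliable:
a_0 = 3, a_1 = 2, a_2 = -12, a_3 = -88, a_4 = -432, a_5 = -1888, a_6 = -7872, a_7 = -32128.
So a_7 = -32128.

-32128


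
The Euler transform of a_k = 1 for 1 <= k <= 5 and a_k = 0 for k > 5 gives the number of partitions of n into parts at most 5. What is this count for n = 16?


Partitions of 16 into parts at most 5:
Using generating function (1-x)^(-1)(1-x^2)^(-1)...(1-x^5)^(-1),
the coefficient of x^16 = 101

101


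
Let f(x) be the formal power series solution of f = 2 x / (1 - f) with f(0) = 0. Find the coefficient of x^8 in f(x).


Apply Lagrange inversion: f = 2 x * phi(f) with phi(t) = 1/(1 - t), so
[x^n] f = 2^n * (1/n) [t^(n-1)] phi(t)^n = 2^n * (1/n) [t^(n-1)] (1 - t)^(-n) = 2^n * (1/n) C(2n - 2, n - 1) = 2^n * C_{n-1}.
For n = 8: C_7 = C(14, 7) / 8 = 3432/8 = 429.
With the 2^8 = 256 factor, the coefficient is 256 * 429 = 109824.

109824


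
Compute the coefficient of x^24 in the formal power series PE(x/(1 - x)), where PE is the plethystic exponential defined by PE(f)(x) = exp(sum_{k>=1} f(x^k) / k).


For f(x) = x/(1 - x) we have
sum_{k>=1} f(x^k) / k = sum_{k>=1} (1/k) * x^k / (1 - x^k) = sum_{k, m >= 1} x^(k m) / k,
which after exponentiating simplifies to
PE(x/(1 - x)) = prod_{k>=1} 1 / (1 - x^k).
This is the generating function for the partition function p(n), so the coefficient of x^24 is p(24).
Computing p(24) by dynamic programming over parts 1, 2, ..., 24: p(24) = 1575.

1575


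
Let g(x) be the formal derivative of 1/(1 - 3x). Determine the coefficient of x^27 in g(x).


Differentiate termwise: d/dx sum_{k>=0} 3^k x^k = sum_{k>=1} k 3^k x^(k-1) = sum_{j>=0} (j+1) 3^(j+1) x^j.
Equivalently, d/dx [1/(1 - 3x)] = 3/(1 - 3x)^2.
For j = 27: 28 * 3^28 = 28 * 22876792454961 = 640550188738908.

640550188738908


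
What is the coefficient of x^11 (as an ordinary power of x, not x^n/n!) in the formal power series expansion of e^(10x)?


The exponential series is e^y = sum_{k>=0} y^k / k!. Substituting y = 10x gives
e^(10x) = sum_{k>=0} 10^k x^k / k!.
So the coefficient of x^n is a^n/n! with a = 10, n = 11:
10^11 / 11! = 100000000000/39916800 = 15625000/6237

15625000/6237


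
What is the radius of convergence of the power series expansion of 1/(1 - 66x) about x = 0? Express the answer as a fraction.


Expanding 1/(1 - 66x) = sum_{k>=0} 66^k x^k, the series converges when |66x| < 1, i.e., |x| < 1/66.
So the radius of convergence is 1/66 = 1/66.

1/66


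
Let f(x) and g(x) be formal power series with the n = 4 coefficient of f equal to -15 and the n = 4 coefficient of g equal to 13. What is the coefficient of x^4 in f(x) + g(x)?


Addition of formal power series is termwise.
The coefficient of x^4 in f + g = -15 + 13
= -2

-2


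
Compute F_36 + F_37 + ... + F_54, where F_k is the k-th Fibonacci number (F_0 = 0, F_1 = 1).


Use the identity sum_{k=0}^{N} F_k = F_{N+2} - 1 (which follows from F_{k+2} - F_{k+1} = F_k). Then
sum_{k=36}^{54} F_k = (F_{56} - 1) - (F_{37} - 1) = F_{56} - F_{37}.
Computing: F_{56} = 225851433717, F_{37} = 24157817, so
Sum = 225851433717 - 24157817 = 225827275900.

225827275900


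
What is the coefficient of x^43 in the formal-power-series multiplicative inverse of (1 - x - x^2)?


Let the inverse be f(x) = sum_{k>=0} a_k x^k. From f(x) * (1 - x - x^2) = 1 and matching coefficients:
 x^0: a_0 = 1.
 x^1: a_1 - a_0 = 0, so a_1 = 1.
 x^k (k >= 2): a_k - a_{k-1} - a_{k-2} = 0, i.e. a_k = a_{k-1} + a_{k-2}.
This is the Fibonacci-type recurrence shifted so that a_0 = a_1 = 1.
Iterating: a_0=1, a_1=1, a_2=2, a_3=3, a_4=5, a_5=8, a_6=13, a_7=21, a_8=34, a_9=55, ...
a_43 = 701408733.

701408733


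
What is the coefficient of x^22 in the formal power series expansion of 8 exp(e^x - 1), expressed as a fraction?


exp(e^x - 1) is the exponential generating function for the Bell numbers Bell_k: exp(e^x - 1) = sum_{k>=0} Bell_k x^k / k!.
So the coefficient of x^22 in 8 exp(e^x - 1) is 8 Bell_22 / 22!.
Computing: Bell_22 = 4506715738447323 and 22! = 1124000727777607680000, giving
8 * 4506715738447323/1124000727777607680000 = 88366975263673/2754903744552960000.

88366975263673/2754903744552960000


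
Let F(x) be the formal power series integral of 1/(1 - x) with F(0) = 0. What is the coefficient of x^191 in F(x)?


1/(1 - x) = sum_{k>=0} x^k. Integrating termwise and using F(0) = 0 gives
F(x) = sum_{k>=0} x^(k+1) / (k+1) = sum_{m>=1} x^m / m = -ln(1 - x).
So the coefficient of x^191 is 1/191 = 1/191.

1/191


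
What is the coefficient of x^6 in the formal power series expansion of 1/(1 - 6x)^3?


The general identity 1/(1 - c x)^r = sum_{k>=0} c^k C(k + r - 1, r - 1) x^k follows by substituting y = c x into 1/(1 - y)^r = sum_{k>=0} C(k + r - 1, r - 1) y^k.
For c = 6, r = 3, k = 6:
6^6 * C(8, 2) = 46656 * 28 = 1306368.

1306368


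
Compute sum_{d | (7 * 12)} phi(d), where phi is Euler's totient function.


First, 7 * 12 = 84. One classical identity is sum_{d | n} phi(d) = n (each k in [1, n] has a unique gcd with n, and among the k's with gcd(k, n) = n/d there are phi(d) of them). So the sum equals 84. We also verify directly:
Divisors of 84: 1, 2, 3, 4, 6, 7, 12, 14, 21, 28, 42, 84.
phi values: 1, 1, 2, 2, 2, 6, 4, 6, 12, 12, 12, 24.
Sum = 84.

84


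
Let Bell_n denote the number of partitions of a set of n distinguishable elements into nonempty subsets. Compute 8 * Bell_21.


Bell_21 can be computed from the Bell triangle or from Dobinski's identity Bell_n = (1/e) * sum_{k>=0} k^n / k!.
Computing Bell_21 = 474869816156751.
Then 8 * 474869816156751 = 3798958529254008.

3798958529254008


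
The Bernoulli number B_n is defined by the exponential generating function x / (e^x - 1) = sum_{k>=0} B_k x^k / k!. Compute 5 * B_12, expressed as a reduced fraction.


Bernoulli numbers can also be computed recursively via B_0 = 1 and sum_{j=0}^{m} C(m+1, j) B_j = 0 for m >= 1. Odd-index Bernoulli numbers vanish for k >= 3.
Computing B_12 = -691/2730, so 5 * B_12 = 5 * -691/2730 = -691/546.

-691/546


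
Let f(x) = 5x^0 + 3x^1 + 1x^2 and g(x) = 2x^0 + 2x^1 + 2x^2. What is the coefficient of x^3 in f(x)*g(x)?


Cauchy product at x^3:
3*2 + 1*2
= 8

8


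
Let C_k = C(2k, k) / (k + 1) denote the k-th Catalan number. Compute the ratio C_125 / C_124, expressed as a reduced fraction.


Using C_k = (2k)! / (k! (k+1)!), the ratio C_{k+1}/C_k simplifies to
C_{k+1}/C_k = [(2k+2)! / ((k+1)! (k+2)!)] * [k! (k+1)! / (2k)!]
 = (2k+2)(2k+1) / ((k+1)(k+2)) = 2(2k+1) / (k+2).
For k = 124: 2(2*124 + 1) / (124 + 2) = 498/126 = 83/21.

83/21


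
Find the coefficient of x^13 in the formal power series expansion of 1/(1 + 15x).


Write 1/(1 + c x) = 1/(1 - (-c) x) and apply the geometric-series identity
1/(1 - y) = sum_{k>=0} y^k to get 1/(1 + c x) = sum_{k>=0} (-c)^k x^k.
So the coefficient of x^k is (-c)^k = (-1)^k * c^k.
Here c = 15 and k = 13:
(-15)^13 = -1 * 1946195068359375 = -1946195068359375

-1946195068359375


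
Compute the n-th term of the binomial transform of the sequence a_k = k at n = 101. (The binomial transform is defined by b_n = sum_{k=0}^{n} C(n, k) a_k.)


With a_k = k, b_n = sum_{k=0}^{n} C(n, k) k. Using k * C(n, k) = n * C(n-1, k-1) gives b_n = n * sum_{k>=1} C(n-1, k-1) = n * 2^(n-1).
For n = 101: 101 * 2^100 = 101 * 1267650600228229401496703205376 = 128032710623051169551167023742976.

128032710623051169551167023742976


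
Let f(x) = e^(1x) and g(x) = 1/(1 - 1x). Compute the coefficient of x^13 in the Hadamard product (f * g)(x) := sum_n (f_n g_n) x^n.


Expanding: f_k = 1^k/k! (from e^(1x)) and g_k = 1^k (from 1/(1 - 1x)). So the Hadamard coefficient (f * g)_k = 1^k 1^k / k! = (1)^k / k!.
For k = 13: 1^13/13! = 1/6227020800 = 1/6227020800.

1/6227020800


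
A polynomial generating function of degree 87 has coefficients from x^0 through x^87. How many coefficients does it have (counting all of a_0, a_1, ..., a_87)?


A polynomial of degree 87 takes the form a_0 + a_1 x + ... + a_87 x^87.
The number of coefficients is 87 + 1 = 88.

88


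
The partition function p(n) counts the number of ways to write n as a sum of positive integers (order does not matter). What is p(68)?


Using the generating function prod_{k>=1} 1/(1-x^k), we compute p(68).
By dynamic programming over parts 1 through 68:
p(68) = 3087735

3087735


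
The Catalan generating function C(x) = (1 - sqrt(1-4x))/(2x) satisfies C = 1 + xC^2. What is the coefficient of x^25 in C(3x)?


Substituting x -> 3x scales the n-th coefficient by 3^n, so [x^25] C(3x) = 3^25 * C_25.
C_25 = C(2*25, 25)/(26) = 126410606437752/26 = 4861946401452.
So 3^25 * 4861946401452 = 847288609443 * 4861946401452 = 4119471805672662916111236.

4119471805672662916111236


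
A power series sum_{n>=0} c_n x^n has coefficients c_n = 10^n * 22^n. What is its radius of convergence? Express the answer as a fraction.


By the root test (Cauchy-Hadamard), the radius is R = 1 / limsup_n |c_n|^(1/n).
Here |c_n|^(1/n) = (10^n * 22^n)^(1/n) = 10 * 22 = 220 for all n.
So R = 1/220 = 1/220.

1/220


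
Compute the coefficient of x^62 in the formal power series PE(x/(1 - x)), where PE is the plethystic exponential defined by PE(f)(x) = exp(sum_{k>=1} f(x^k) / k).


For f(x) = x/(1 - x) we have
sum_{k>=1} f(x^k) / k = sum_{k>=1} (1/k) * x^k / (1 - x^k) = sum_{k, m >= 1} x^(k m) / k,
which after exponentiating simplifies to
PE(x/(1 - x)) = prod_{k>=1} 1 / (1 - x^k).
This is the generating function for the partition function p(n), so the coefficient of x^62 is p(62).
Computing p(62) by dynamic programming over parts 1, 2, ..., 62: p(62) = 1300156.

1300156


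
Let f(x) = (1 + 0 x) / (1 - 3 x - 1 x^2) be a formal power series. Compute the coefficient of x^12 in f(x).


Write f(x) = sum_{k>=0} a_k x^k. Multiplying both sides by 1 - 3 x - 1 x^2 gives
(1 - 3 x - 1 x^2) sum_{k>=0} a_k x^k = 1 + 0 x.
Matching coefficients:
 x^0: a_0 = 1
 x^1: a_1 - 3 a_0 = 0  =>  a_1 = 3*1 + 0 = 3
 x^k (k >= 2): a_k = 3 a_{k-1} + 1 a_{k-2}.
Iterating: a_2 = 10, a_3 = 33, a_4 = 109, a_5 = 360, a_6 = 1189, a_7 = 3927, a_8 = 12970, a_9 = 42837, a_10 = 141481, a_11 = 467280, a_12 = 1543321.
So the coefficient of x^12 is 1543321.

1543321


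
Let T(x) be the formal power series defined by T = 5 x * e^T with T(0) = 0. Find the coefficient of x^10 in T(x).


Apply the Lagrange inversion formula: if T = 5 x * phi(T) with phi(t) = e^t, then
[x^n] T = 5^n * (1/n) [t^(n-1)] phi(t)^n = 5^n * (1/n) [t^(n-1)] e^(n t) = 5^n * (1/n) * n^(n-1) / (n-1)! = 5^n * n^(n-1) / n!.
When c = 1 this is the Cayley count of rooted labeled trees on n vertices, divided by n!.
For n = 10: 5^10 * 10^9 / 10! = 9765625 * 1000000000/3628800 = 1525878906250/567.

1525878906250/567


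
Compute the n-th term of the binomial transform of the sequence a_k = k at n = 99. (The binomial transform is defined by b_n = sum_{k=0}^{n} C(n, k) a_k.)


With a_k = k, b_n = sum_{k=0}^{n} C(n, k) k. Using k * C(n, k) = n * C(n-1, k-1) gives b_n = n * sum_{k>=1} C(n-1, k-1) = n * 2^(n-1).
For n = 99: 99 * 2^98 = 99 * 316912650057057350374175801344 = 31374352355648677687043404333056.

31374352355648677687043404333056


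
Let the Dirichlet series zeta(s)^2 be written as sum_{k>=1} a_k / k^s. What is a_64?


The Dirichlet convolution of the constant function 1 with itself gives (1 * 1)(k) = sum_{d | k} 1 = d(k), the number of positive divisors of k.
Since zeta(s) = sum_{k>=1} 1/k^s, we have zeta(s)^2 = sum_{k>=1} d(k)/k^s, so a_k = d(k).
For k = 64: the divisors are 1, 2, 4, 8, 16, 32, 64.
Count = 7.

7


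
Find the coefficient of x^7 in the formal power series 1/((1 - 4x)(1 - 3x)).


By partial fractions or Cauchy convolution:
The coefficient equals sum_{k=0}^{7} 4^k * 3^(7-k).
= 58975

58975


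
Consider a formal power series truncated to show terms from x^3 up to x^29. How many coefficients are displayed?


From x^3 to x^29 inclusive, the count is 29 - 3 + 1 = 27.

27


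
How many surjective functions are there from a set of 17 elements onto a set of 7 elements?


By inclusion-exclusion on which target elements are missed, the number of surjections from an n-set onto a k-set is
surj(n, k) = sum_{j=0}^{k} (-1)^j C(k, j) (k - j)^n.
Equivalently surj(n, k) = k! * S(n, k), where S(n, k) is the Stirling number of the second kind.
For n = 17, k = 7:
S(17, 7) = 25708104786, so
surj = 7! * 25708104786 = 5040 * 25708104786 = 129568848121440.

129568848121440


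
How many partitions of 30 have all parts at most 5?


Using the generating function (1-x)^(-1)(1-x^2)^(-1)...(1-x^5)^(-1),
the coefficient of x^30 counts these restricted partitions.
Result = 674

674


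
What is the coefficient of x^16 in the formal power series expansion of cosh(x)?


The Maclaurin series is cosh(t) = sum_{m>=0} t^(2m) / (2m)!, so substituting t = x, only even powers of x are nonzero, with coefficient of x^(2m) equal to 1 / (2m)!.
For x^16 the coefficient is 1/16! = 1/20922789888000 = 1/20922789888000.

1/20922789888000


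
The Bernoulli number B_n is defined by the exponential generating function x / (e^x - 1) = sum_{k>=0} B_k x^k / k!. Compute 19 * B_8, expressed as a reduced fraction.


Bernoulli numbers can also be computed recursively via B_0 = 1 and sum_{j=0}^{m} C(m+1, j) B_j = 0 for m >= 1. Odd-index Bernoulli numbers vanish for k >= 3.
Computing B_8 = -1/30, so 19 * B_8 = 19 * -1/30 = -19/30.

-19/30


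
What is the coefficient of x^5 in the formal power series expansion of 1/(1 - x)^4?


The negative binomial / multiset identity is
1/(1 - x)^r = sum_{k>=0} C(k + r - 1, r - 1) x^k.
Here r = 4 and k = 5, so the coefficient is
C(5 + 3, 3) = C(8, 3)
= 56

56


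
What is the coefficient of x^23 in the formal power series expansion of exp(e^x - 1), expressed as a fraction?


exp(e^x - 1) is the exponential generating function for the Bell numbers Bell_k: exp(e^x - 1) = sum_{k>=0} Bell_k x^k / k!.
So the coefficient of x^23 in exp(e^x - 1) is Bell_23 / 23!.
Computing: Bell_23 = 44152005855084346 and 23! = 25852016738884976640000, giving
44152005855084346/25852016738884976640000 = 22076002927542173/12926008369442488320000.

22076002927542173/12926008369442488320000


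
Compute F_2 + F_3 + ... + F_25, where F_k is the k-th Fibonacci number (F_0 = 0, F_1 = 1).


Use the identity sum_{k=0}^{N} F_k = F_{N+2} - 1 (which follows from F_{k+2} - F_{k+1} = F_k). Then
sum_{k=2}^{25} F_k = (F_{27} - 1) - (F_{3} - 1) = F_{27} - F_{3}.
Computing: F_{27} = 196418, F_{3} = 2, so
Sum = 196418 - 2 = 196416.

196416


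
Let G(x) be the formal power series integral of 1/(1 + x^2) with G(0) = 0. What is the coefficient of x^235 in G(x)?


1/(1 + x^2) = sum_{j>=0} (-1)^j x^(2j). Integrating termwise with G(0) = 0:
G(x) = sum_{j>=0} (-1)^j x^(2j+1) / (2j+1) = arctan(x).
Only odd powers are nonzero. For x^235 write 235 = 2*117 + 1, giving
(-1)^117 / 235 = -1/235 = -1/235.

-1/235


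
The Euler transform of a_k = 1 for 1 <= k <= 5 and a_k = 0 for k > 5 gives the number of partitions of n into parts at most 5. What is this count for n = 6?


Partitions of 6 into parts at most 5:
Using generating function (1-x)^(-1)(1-x^2)^(-1)...(1-x^5)^(-1),
the coefficient of x^6 = 10

10


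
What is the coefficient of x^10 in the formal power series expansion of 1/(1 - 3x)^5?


The general identity 1/(1 - c x)^r = sum_{k>=0} c^k C(k + r - 1, r - 1) x^k follows by substituting y = c x into 1/(1 - y)^r = sum_{k>=0} C(k + r - 1, r - 1) y^k.
For c = 3, r = 5, k = 10:
3^10 * C(14, 4) = 59049 * 1001 = 59108049.

59108049


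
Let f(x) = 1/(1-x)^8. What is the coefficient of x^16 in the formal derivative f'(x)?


Differentiate: d/dx [ 1/(1-x)^r ] = r / (1-x)^(r+1).
Here r = 8, so f'(x) = 8 / (1-x)^9.
The expansion of 1/(1-x)^(r+1) has coefficient of x^n equal to C(n+r, r).
So the coefficient of x^16 in f'(x) is
8 * C(24, 8) = 8 * 735471 = 5883768

5883768


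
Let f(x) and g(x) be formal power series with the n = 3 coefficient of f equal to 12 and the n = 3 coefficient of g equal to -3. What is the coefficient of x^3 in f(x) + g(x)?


Addition of formal power series is termwise.
The coefficient of x^3 in f + g = 12 + -3
= 9

9


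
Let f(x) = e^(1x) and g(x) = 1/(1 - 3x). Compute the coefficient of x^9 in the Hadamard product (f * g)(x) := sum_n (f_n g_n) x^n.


Expanding: f_k = 1^k/k! (from e^(1x)) and g_k = 3^k (from 1/(1 - 3x)). So the Hadamard coefficient (f * g)_k = 1^k 3^k / k! = (3)^k / k!.
For k = 9: 3^9/9! = 19683/362880 = 243/4480.

243/4480


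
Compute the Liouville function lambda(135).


The Liouville function is lambda(k) = (-1)^Omega(k), where Omega(k) counts the prime factors of k with multiplicity.
Factoring: 135 = 3 * 3 * 3 * 5, so Omega(135) = 4.
lambda(135) = (-1)^4 = 1.

1


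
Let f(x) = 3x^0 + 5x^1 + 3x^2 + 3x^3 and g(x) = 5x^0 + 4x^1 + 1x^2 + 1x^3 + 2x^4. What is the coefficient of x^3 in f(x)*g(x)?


Cauchy product at x^3:
3*1 + 5*1 + 3*4 + 3*5
= 35

35


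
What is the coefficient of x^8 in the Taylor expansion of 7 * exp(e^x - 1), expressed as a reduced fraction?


exp(e^x - 1) = sum_{k>=0} Bell_k x^k / k!, where Bell_k is the k-th Bell number.
So the coefficient of x^8 is 7 * Bell_8 / 8!.
Computing: Bell_8 = 4140 and 8! = 40320, giving
7 * 4140/40320 = 23/32.

23/32


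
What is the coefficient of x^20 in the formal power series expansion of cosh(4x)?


The Maclaurin series is cosh(t) = sum_{m>=0} t^(2m) / (2m)!, so substituting t = 4x, only even powers of x are nonzero, with coefficient of x^(2m) equal to 4^(2m) / (2m)!.
For x^20 the coefficient is 4^20/20! = 1099511627776/2432902008176640000 = 4194304/9280784638125.

4194304/9280784638125


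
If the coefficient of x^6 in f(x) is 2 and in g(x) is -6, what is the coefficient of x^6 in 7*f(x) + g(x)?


Scalar multiplication scales coefficients: 7 * 2 = 14.
Then add the g coefficient: 14 + -6
= 8

8


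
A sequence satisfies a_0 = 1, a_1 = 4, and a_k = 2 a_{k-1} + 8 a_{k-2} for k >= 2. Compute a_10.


The characteristic equation is t^2 - 2 t - 8 = 0, with roots r_1 = 4 and r_2 = -2 (so c_1 = r_1 + r_2, c_2 = -r_1 r_2 as required).
One can use the closed form a_n = A r_1^n + B r_2^n, but direct iteration is more reliable:
a_0 = 1, a_1 = 4, a_2 = 16, a_3 = 64, a_4 = 256, a_5 = 1024, a_6 = 4096, a_7 = 16384, a_8 = 65536, a_9 = 262144, a_10 = 1048576.
So a_10 = 1048576.

1048576


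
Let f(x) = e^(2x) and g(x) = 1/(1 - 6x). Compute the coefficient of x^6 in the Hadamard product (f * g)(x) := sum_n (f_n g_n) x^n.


Expanding: f_k = 2^k/k! (from e^(2x)) and g_k = 6^k (from 1/(1 - 6x)). So the Hadamard coefficient (f * g)_k = 2^k 6^k / k! = (12)^k / k!.
For k = 6: 12^6/6! = 2985984/720 = 20736/5.

20736/5


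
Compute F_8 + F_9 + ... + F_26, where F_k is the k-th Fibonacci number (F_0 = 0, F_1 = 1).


Use the identity sum_{k=0}^{N} F_k = F_{N+2} - 1 (which follows from F_{k+2} - F_{k+1} = F_k). Then
sum_{k=8}^{26} F_k = (F_{28} - 1) - (F_{9} - 1) = F_{28} - F_{9}.
Computing: F_{28} = 317811, F_{9} = 34, so
Sum = 317811 - 34 = 317777.

317777


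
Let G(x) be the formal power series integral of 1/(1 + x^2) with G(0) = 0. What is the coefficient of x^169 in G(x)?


1/(1 + x^2) = sum_{j>=0} (-1)^j x^(2j). Integrating termwise with G(0) = 0:
G(x) = sum_{j>=0} (-1)^j x^(2j+1) / (2j+1) = arctan(x).
Only odd powers are nonzero. For x^169 write 169 = 2*84 + 1, giving
(-1)^84 / 169 = 1/169 = 1/169.

1/169


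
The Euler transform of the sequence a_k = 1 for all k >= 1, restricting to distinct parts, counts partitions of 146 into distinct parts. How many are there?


Partitions of 146 into distinct parts can be computed via generating function.
Product (1+x)(1+x^2)(1+x^3)...
The coefficient of x^146 = 14694244

14694244


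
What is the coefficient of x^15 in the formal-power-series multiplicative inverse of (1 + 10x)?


The inverse is 1/(1 + 10x). Apply the geometric identity 1/(1 - y) = sum_{k>=0} y^k with y = -10x:
1/(1 + 10x) = sum_{k>=0} (-10)^k x^k.
So the coefficient of x^15 is (-10)^15 = -1000000000000000.

-1000000000000000


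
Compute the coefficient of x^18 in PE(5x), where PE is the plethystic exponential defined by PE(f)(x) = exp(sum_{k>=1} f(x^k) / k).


With f(x) = 5x, the exponent is sum_{k>=1} 5 x^k / k = 5 * (-ln(1 - x)). Exponentiating:
PE(5x) = exp(-5 ln(1 - x)) = 1/(1 - x)^5.
By the negative binomial expansion, [x^n] 1/(1 - x)^5 = C(n + 4, 4).
For n = 18: C(22, 4) = 7315.

7315


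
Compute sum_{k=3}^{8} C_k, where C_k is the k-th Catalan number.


C_3 through C_8: 5, 14, 42, 132, 429, 1430
Sum = 5 + 14 + 42 + 132 + 429 + 1430
= 2052

2052


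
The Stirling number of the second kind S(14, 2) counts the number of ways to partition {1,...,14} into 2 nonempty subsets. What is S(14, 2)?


Using the explicit formula S(n,k) = (1/k!) sum_{j=0}^{k} (-1)^(k-j) C(k,j) j^n:
S(14, 2) = 8191
Equivalently, S(n,k) is n! times the coefficient of x^n in the EGF (e^x - 1)^k / k!.

8191


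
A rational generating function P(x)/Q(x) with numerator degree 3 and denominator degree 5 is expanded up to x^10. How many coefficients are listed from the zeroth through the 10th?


Expanding up to x^10 gives the coefficients for x^0, x^1, ..., x^10.
That is 10 + 1 = 11 coefficients in total.

11


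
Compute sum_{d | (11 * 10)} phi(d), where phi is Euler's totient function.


First, 11 * 10 = 110. One classical identity is sum_{d | n} phi(d) = n (each k in [1, n] has a unique gcd with n, and among the k's with gcd(k, n) = n/d there are phi(d) of them). So the sum equals 110. We also verify directly:
Divisors of 110: 1, 2, 5, 10, 11, 22, 55, 110.
phi values: 1, 1, 4, 4, 10, 10, 40, 40.
Sum = 110.

110


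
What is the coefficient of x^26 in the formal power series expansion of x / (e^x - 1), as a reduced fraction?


The exponential generating function for Bernoulli numbers is
x / (e^x - 1) = sum_{k>=0} B_k x^k / k!.
So the coefficient of x^26 in x / (e^x - 1) is B_26 / 26!.
Computing: B_26 = 8553103/6, 26! = 403291461126605635584000000, giving
8553103/6 / 403291461126605635584000000 = 657931/186134520519971831808000000.

657931/186134520519971831808000000


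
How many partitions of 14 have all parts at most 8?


Using the generating function (1-x)^(-1)(1-x^2)^(-1)...(1-x^8)^(-1),
the coefficient of x^14 counts these restricted partitions.
Result = 116

116


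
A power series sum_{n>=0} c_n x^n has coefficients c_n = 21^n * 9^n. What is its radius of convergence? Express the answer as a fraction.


By the root test (Cauchy-Hadamard), the radius is R = 1 / limsup_n |c_n|^(1/n).
Here |c_n|^(1/n) = (21^n * 9^n)^(1/n) = 21 * 9 = 189 for all n.
So R = 1/189 = 1/189.

1/189


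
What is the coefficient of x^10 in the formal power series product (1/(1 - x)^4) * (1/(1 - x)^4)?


Combine the factors: (1/(1 - x)^4) * (1/(1 - x)^4) = 1/(1 - x)^8.
Then use 1/(1 - x)^r = sum_{k>=0} C(k + r - 1, r - 1) x^k with r = 8 and k = 10:
C(17, 7) = 19448.

19448


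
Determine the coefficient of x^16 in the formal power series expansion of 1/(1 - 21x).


The geometric series identity gives 1/(1 - c x) = sum_{k>=0} c^k x^k, so the coefficient of x^k is c^k.
Here c = 21 and k = 16.
Computing: 21^16 = 1430568690241985328321

1430568690241985328321


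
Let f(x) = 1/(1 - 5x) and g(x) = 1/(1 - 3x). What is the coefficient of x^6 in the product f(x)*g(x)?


The coefficient of x^n in f*g is the Cauchy product: sum_{k=0}^{n} a^k * b^(n-k).
With a=5, b=3, n=6:
sum_{k=0}^{6} 5^k * 3^(6-k)
= 37969

37969


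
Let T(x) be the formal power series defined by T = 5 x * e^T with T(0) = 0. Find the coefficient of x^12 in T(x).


Apply the Lagrange inversion formula: if T = 5 x * phi(T) with phi(t) = e^t, then
[x^n] T = 5^n * (1/n) [t^(n-1)] phi(t)^n = 5^n * (1/n) [t^(n-1)] e^(n t) = 5^n * (1/n) * n^(n-1) / (n-1)! = 5^n * n^(n-1) / n!.
When c = 1 this is the Cayley count of rooted labeled trees on n vertices, divided by n!.
For n = 12: 5^12 * 12^11 / 12! = 244140625 * 743008370688/479001600 = 29160000000000/77.

29160000000000/77


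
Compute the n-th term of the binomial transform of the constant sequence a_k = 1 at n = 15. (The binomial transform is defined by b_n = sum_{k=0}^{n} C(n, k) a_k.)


With a_k = 1 for all k, b_n = sum_{k=0}^{n} C(n, k) = 2^n by the binomial theorem.
For n = 15: 2^15 = 32768.

32768


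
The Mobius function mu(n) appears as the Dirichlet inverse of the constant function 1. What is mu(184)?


184 has a squared prime factor, so mu(184) = 0.
Factorization reveals a repeated prime.

0


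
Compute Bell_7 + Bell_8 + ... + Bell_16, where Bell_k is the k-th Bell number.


Recall Bell_k counts set partitions of a k-set (with Bell_0 = 1 by convention).
Bell_7 through Bell_16: 877, 4140, 21147, 115975, 678570, 4213597, 27644437, 190899322, 1382958545, 10480142147
Sum = 877 + 4140 + 21147 + 115975 + 678570 + 4213597 + 27644437 + 190899322 + 1382958545 + 10480142147 = 12086678757.

12086678757


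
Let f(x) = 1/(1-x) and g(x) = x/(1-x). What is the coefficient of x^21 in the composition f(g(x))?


First simplify the composition: f(g(x)) = 1/(1 - x/(1-x)) = (1-x)/((1-x) - x) = (1-x)/(1-2x).
Now extract the coefficient. Write (1-x)/(1-2x) = 1/(1-2x) - x/(1-2x).
The coefficient of x^n in 1/(1-2x) is 2^n, and in x/(1-2x) is 2^(n-1) (for n >= 1).
So the coefficient of x^21 is 2^21 - 2^20 = 2097152 - 1048576 = 1048576.

1048576


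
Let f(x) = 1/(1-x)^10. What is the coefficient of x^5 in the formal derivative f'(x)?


Differentiate: d/dx [ 1/(1-x)^r ] = r / (1-x)^(r+1).
Here r = 10, so f'(x) = 10 / (1-x)^11.
The expansion of 1/(1-x)^(r+1) has coefficient of x^n equal to C(n+r, r).
So the coefficient of x^5 in f'(x) is
10 * C(15, 10) = 10 * 3003 = 30030

30030


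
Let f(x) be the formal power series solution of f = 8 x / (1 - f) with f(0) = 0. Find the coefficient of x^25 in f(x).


Apply Lagrange inversion: f = 8 x * phi(f) with phi(t) = 1/(1 - t), so
[x^n] f = 8^n * (1/n) [t^(n-1)] phi(t)^n = 8^n * (1/n) [t^(n-1)] (1 - t)^(-n) = 8^n * (1/n) C(2n - 2, n - 1) = 8^n * C_{n-1}.
For n = 25: C_24 = C(48, 24) / 25 = 32247603683100/25 = 1289904147324.
With the 8^25 = 37778931862957161709568 factor, the coefficient is 37778931862957161709568 * 1289904147324 = 48731200891499252496119493172396032.

48731200891499252496119493172396032


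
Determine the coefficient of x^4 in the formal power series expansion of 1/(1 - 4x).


The geometric series identity gives 1/(1 - c x) = sum_{k>=0} c^k x^k, so the coefficient of x^k is c^k.
Here c = 4 and k = 4.
Computing: 4^4 = 256

256


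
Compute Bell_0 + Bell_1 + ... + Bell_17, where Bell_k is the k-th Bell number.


Recall Bell_k counts set partitions of a k-set (with Bell_0 = 1 by convention).
Bell_0 through Bell_17: 1, 1, 2, 5, 15, 52, 203, 877, 4140, 21147, 115975, 678570, 4213597, 27644437, 190899322, 1382958545, 10480142147, 82864869804
Sum = 1 + 1 + 2 + 5 + 15 + 52 + 203 + 877 + 4140 + 21147 + 115975 + 678570 + 4213597 + 27644437 + 190899322 + 1382958545 + 10480142147 + 82864869804 = 94951548840.

94951548840


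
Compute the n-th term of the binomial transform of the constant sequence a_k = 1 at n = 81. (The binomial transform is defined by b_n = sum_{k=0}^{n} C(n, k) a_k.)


With a_k = 1 for all k, b_n = sum_{k=0}^{n} C(n, k) = 2^n by the binomial theorem.
For n = 81: 2^81 = 2417851639229258349412352.

2417851639229258349412352


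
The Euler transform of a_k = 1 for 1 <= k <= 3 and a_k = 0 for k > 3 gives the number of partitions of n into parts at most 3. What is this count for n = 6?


Partitions of 6 into parts at most 3:
Using generating function (1-x)^(-1)(1-x^2)^(-1)(1-x^3)^(-1),
the coefficient of x^6 = 7

7


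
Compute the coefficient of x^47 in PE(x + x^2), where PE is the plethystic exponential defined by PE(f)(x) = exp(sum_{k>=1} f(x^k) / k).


With f(x) = x + x^2, the exponent is sum_{k>=1} (x^k + x^(2k)) / k = -ln(1 - x) - ln(1 - x^2). Exponentiating:
PE(x + x^2) = 1 / ((1 - x)(1 - x^2)).
This is the generating function for partitions of n into parts of size 1 or 2. The number of 2's can be any j in 0..23, and the rest are 1's, so
[x^47] = floor(47/2) + 1 = 24.

24


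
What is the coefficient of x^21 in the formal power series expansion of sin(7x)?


The Maclaurin series is sin(t) = sum_{k>=0} (-1)^k t^(2k+1) / (2k+1)!, so substituting t = 7x, only odd powers of x are nonzero, with coefficient of x^(2k+1) equal to (-1)^k 7^(2k+1) / (2k+1)!.
Write 21 = 2*10 + 1, giving the coefficient (-1)^10 * 7^21 / 21! = 558545864083284007/51090942171709440000 = 1628413597910449/148953184174080000.

1628413597910449/148953184174080000


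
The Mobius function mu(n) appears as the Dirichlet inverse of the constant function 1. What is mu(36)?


36 has a squared prime factor, so mu(36) = 0.
Factorization reveals a repeated prime.

0


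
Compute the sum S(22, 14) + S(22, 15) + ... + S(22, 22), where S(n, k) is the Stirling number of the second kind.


By definition, S(n, k) counts partitions of an n-set into exactly k nonempty blocks.
Computing row n = 22 for k = 14..22:
S(22, k): 3295165281331, 345615943200, 26046574004, 1404142047, 53374629, 1389850, 23485, 231, 1
Sum = 3668286728778.

3668286728778


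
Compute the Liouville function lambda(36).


The Liouville function is lambda(k) = (-1)^Omega(k), where Omega(k) counts the prime factors of k with multiplicity.
Factoring: 36 = 2 * 2 * 3 * 3, so Omega(36) = 4.
lambda(36) = (-1)^4 = 1.

1


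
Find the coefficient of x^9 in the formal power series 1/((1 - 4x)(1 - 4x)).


By partial fractions or Cauchy convolution:
The coefficient equals sum_{k=0}^{9} 4^k * 4^(9-k).
= 2621440

2621440


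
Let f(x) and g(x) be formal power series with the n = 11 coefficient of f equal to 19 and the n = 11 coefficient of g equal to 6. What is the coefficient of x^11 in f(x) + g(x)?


Addition of formal power series is termwise.
The coefficient of x^11 in f + g = 19 + 6
= 25

25


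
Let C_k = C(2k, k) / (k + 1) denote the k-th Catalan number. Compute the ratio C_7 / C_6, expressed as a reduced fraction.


Using C_k = (2k)! / (k! (k+1)!), the ratio C_{k+1}/C_k simplifies to
C_{k+1}/C_k = [(2k+2)! / ((k+1)! (k+2)!)] * [k! (k+1)! / (2k)!]
 = (2k+2)(2k+1) / ((k+1)(k+2)) = 2(2k+1) / (k+2).
For k = 6: 2(2*6 + 1) / (6 + 2) = 26/8 = 13/4.

13/4


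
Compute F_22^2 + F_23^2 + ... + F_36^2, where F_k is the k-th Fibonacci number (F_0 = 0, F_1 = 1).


There is a standard identity sum_{k=0}^{N} F_k^2 = F_N * F_{N+1} (proved inductively from the telescoping relation F_k^2 = F_k F_{k+1} - F_{k-1} F_k). Then
sum_{k=22}^{36} F_k^2 = F_36 F_37 - F_21 F_22.
Computing: F_36 = 14930352, F_37 = 24157817, F_21 = 10946, F_22 = 17711.
Sum = 14930352 * 24157817 - 10946 * 17711 = 360684517496978.

360684517496978
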